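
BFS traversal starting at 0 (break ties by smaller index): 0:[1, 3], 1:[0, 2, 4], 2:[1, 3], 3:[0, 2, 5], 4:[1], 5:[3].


BFS queue: start with [0]
Visit order: [0, 1, 3, 2, 4, 5]


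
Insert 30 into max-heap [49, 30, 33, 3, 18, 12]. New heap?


Append 30: [49, 30, 33, 3, 18, 12, 30]
Bubble up: no swaps needed
Result: [49, 30, 33, 3, 18, 12, 30]


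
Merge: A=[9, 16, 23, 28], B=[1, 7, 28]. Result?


Compare heads, take smaller each step.
Merged: [1, 7, 9, 16, 23, 28, 28]


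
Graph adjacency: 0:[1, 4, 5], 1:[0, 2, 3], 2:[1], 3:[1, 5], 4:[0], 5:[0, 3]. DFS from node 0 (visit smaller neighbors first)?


DFS stack-based: start with [0]
Visit order: [0, 1, 2, 3, 5, 4]


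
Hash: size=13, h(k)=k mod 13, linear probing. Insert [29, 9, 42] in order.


Insertions: 29->slot 3; 9->slot 9; 42->slot 4
Table: [None, None, None, 29, 42, None, None, None, None, 9, None, None, None]


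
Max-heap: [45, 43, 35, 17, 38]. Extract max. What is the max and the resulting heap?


Max = 45
Replace root with last, heapify down
Resulting heap: [43, 38, 35, 17]


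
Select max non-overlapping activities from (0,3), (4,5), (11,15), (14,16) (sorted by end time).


Greedy: pick earliest-ending, then skip overlaps.
Selected (3 activities): [(0, 3), (4, 5), (11, 15)]


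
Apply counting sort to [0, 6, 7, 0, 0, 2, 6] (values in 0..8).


Count array: [3, 0, 1, 0, 0, 0, 2, 1, 0]
Reconstruct: [0, 0, 0, 2, 6, 6, 7]


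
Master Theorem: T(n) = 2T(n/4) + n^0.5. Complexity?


a=2, b=4, c=0.5. log_4(2)=0.5 = c=0.5. Case 2: O(n^c log n) = O(sqrt(n) log n)
Complexity: O(sqrt(n) log n)


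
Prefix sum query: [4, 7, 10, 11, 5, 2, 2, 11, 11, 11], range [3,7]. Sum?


Prefix sums: [0, 4, 11, 21, 32, 37, 39, 41, 52, 63, 74]
Sum[3..7] = prefix[8] - prefix[3] = 52 - 21 = 31


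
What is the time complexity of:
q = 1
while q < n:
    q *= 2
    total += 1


Per nesting level: O(log n) = O(log n)
Complexity: O(log n)


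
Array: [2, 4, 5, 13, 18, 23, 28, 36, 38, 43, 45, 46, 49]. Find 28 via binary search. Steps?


Search for 28:
[0,12] mid=6 arr[6]=28
Total: 1 comparisons


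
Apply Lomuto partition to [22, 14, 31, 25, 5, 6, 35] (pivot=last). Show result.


Elements <= 35 go left of pivot.
Result: [22, 14, 31, 25, 5, 6, 35], pivot at index 6


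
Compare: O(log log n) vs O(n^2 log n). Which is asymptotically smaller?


double-logarithmic grows slower than n^2 log n
O(log log n) is asymptotically smaller; O(n^2 log n) grows faster


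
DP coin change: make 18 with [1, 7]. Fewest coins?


dp[0]=0; dp[i]=1+min(dp[i-c] for c in coins)
...dp[13]=7, dp[14]=2, dp[15]=3, dp[16]=4, dp[17]=5, dp[18]=6
Minimum coins for 18 = 6


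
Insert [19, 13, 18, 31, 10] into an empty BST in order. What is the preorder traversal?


Root = 19; build tree by BST insertion.
Preorder traversal: [19, 13, 10, 18, 31]


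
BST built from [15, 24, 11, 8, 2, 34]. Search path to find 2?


BST root = 15
Search for 2: compare at each node
Path: [15, 11, 8, 2]


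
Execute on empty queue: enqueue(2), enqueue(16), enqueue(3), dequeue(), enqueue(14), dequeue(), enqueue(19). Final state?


enqueue(2) -> [2]
enqueue(16) -> [2, 16]
enqueue(3) -> [2, 16, 3]
dequeue() returns 2 -> [16, 3]
enqueue(14) -> [16, 3, 14]
dequeue() returns 16 -> [3, 14]
enqueue(19) -> [3, 14, 19]
Final queue (front to back): [3, 14, 19]


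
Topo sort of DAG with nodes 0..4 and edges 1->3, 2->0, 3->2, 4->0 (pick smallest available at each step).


Kahn's algorithm, process smallest node first
Order: [1, 3, 2, 4, 0]


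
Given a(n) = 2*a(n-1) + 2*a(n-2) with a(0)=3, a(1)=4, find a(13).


Build bottom-up:
...a(11)=113216, a(12)=309312, a(13)=2*309312+2*113216=845056


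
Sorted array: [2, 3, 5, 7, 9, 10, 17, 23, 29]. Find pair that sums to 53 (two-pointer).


Two pointers: lo=0, hi=8
No pair sums to 53


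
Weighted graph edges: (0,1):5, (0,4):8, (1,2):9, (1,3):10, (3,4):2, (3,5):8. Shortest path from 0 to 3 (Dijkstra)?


Dijkstra from 0:
Distances: {0: 0, 1: 5, 2: 14, 3: 10, 4: 8, 5: 18}
Shortest distance to 3 = 10, path = [0, 4, 3]


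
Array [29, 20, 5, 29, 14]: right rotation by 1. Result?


Right rotate by 1: [14, 29, 20, 5, 29]


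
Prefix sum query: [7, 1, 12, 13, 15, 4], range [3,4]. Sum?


Prefix sums: [0, 7, 8, 20, 33, 48, 52]
Sum[3..4] = prefix[5] - prefix[3] = 48 - 20 = 28


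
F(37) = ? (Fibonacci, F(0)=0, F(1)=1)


F(n)=F(n-1)+F(n-2)
...F(35)=9227465, F(36)=14930352, F(37)=24157817


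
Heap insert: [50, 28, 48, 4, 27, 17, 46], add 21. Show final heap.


Append 21: [50, 28, 48, 4, 27, 17, 46, 21]
Bubble up: swap idx 7(21) with idx 3(4)
Result: [50, 28, 48, 21, 27, 17, 46, 4]


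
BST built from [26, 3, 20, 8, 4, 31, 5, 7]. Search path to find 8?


BST root = 26
Search for 8: compare at each node
Path: [26, 3, 20, 8]


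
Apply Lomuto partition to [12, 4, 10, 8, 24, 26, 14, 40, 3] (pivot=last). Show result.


Elements <= 3 go left of pivot.
Result: [3, 4, 10, 8, 24, 26, 14, 40, 12], pivot at index 0


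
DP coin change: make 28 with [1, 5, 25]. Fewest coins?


dp[0]=0; dp[i]=1+min(dp[i-c] for c in coins)
...dp[23]=7, dp[24]=8, dp[25]=1, dp[26]=2, dp[27]=3, dp[28]=4
Minimum coins for 28 = 4


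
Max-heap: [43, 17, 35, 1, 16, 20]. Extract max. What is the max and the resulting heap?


Max = 43
Replace root with last, heapify down
Resulting heap: [35, 17, 20, 1, 16]


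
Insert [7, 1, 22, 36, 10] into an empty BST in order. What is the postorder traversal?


Root = 7; build tree by BST insertion.
Postorder traversal: [1, 10, 36, 22, 7]


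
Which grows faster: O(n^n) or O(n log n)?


linearithmic grows slower than n^n
O(n log n) is asymptotically smaller; O(n^n) grows faster


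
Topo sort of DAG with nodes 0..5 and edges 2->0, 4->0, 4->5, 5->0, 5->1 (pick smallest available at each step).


Kahn's algorithm, process smallest node first
Order: [2, 3, 4, 5, 0, 1]


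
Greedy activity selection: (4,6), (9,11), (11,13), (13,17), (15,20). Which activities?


Greedy: pick earliest-ending, then skip overlaps.
Selected (4 activities): [(4, 6), (9, 11), (11, 13), (13, 17)]


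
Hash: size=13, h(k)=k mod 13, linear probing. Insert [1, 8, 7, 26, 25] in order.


Insertions: 1->slot 1; 8->slot 8; 7->slot 7; 26->slot 0; 25->slot 12
Table: [26, 1, None, None, None, None, None, 7, 8, None, None, None, 25]


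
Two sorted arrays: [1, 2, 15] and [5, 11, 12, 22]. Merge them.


Compare heads, take smaller each step.
Merged: [1, 2, 5, 11, 12, 15, 22]


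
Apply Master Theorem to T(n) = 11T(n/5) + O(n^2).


a=11, b=5, c=2. log_5(11)=1.490 < c=2. Case 3: O(n^c) = O(n^2)
Complexity: O(n^2)


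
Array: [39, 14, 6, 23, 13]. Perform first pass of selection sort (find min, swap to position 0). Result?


After one pass: [6, 14, 39, 23, 13]


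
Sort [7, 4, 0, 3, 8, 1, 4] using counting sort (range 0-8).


Count array: [1, 1, 0, 1, 2, 0, 0, 1, 1]
Reconstruct: [0, 1, 3, 4, 4, 7, 8]


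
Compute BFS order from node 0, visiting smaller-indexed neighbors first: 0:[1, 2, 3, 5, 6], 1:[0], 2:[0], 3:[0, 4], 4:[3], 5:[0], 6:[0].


BFS queue: start with [0]
Visit order: [0, 1, 2, 3, 5, 6, 4]


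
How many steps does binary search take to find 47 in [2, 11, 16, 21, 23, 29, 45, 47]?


Search for 47:
[0,7] mid=3 arr[3]=21
[4,7] mid=5 arr[5]=29
[6,7] mid=6 arr[6]=45
[7,7] mid=7 arr[7]=47
Total: 4 comparisons


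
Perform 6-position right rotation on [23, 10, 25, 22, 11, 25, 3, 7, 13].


Right rotate by 6: [22, 11, 25, 3, 7, 13, 23, 10, 25]


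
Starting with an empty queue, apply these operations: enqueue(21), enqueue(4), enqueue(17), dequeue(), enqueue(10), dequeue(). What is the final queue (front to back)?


enqueue(21) -> [21]
enqueue(4) -> [21, 4]
enqueue(17) -> [21, 4, 17]
dequeue() returns 21 -> [4, 17]
enqueue(10) -> [4, 17, 10]
dequeue() returns 4 -> [17, 10]
Final queue (front to back): [17, 10]


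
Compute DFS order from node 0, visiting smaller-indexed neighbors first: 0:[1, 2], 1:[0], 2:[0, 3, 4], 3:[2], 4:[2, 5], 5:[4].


DFS stack-based: start with [0]
Visit order: [0, 1, 2, 3, 4, 5]


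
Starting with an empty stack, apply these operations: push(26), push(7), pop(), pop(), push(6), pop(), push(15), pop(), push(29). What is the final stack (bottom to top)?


push(26) -> [26]
push(7) -> [26, 7]
pop() returns 7 -> [26]
pop() returns 26 -> []
push(6) -> [6]
pop() returns 6 -> []
push(15) -> [15]
pop() returns 15 -> []
push(29) -> [29]
Final stack (bottom to top): [29]


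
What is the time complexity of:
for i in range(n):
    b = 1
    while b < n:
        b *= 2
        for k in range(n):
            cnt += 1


Per nesting level: O(n) * O(log n) * O(n) = O(n^2 log n)
Complexity: O(n^2 log n)


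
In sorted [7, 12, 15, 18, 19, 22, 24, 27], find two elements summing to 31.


Two pointers: lo=0, hi=7
Found pair: (7, 24) summing to 31


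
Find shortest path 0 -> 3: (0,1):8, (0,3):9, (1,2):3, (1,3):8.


Dijkstra from 0:
Distances: {0: 0, 1: 8, 2: 11, 3: 9}
Shortest distance to 3 = 9, path = [0, 3]


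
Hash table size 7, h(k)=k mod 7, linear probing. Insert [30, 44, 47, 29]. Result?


Insertions: 30->slot 2; 44->slot 3; 47->slot 5; 29->slot 1
Table: [None, 29, 30, 44, None, 47, None]


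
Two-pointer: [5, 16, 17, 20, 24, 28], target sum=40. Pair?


Two pointers: lo=0, hi=5
Found pair: (16, 24) summing to 40


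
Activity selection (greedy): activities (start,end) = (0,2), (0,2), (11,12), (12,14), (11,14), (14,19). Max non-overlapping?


Greedy: pick earliest-ending, then skip overlaps.
Selected (4 activities): [(0, 2), (11, 12), (12, 14), (14, 19)]


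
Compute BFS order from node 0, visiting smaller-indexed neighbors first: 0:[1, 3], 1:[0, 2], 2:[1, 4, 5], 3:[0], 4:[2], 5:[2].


BFS queue: start with [0]
Visit order: [0, 1, 3, 2, 4, 5]


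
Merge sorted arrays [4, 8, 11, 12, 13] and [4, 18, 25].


Compare heads, take smaller each step.
Merged: [4, 4, 8, 11, 12, 13, 18, 25]


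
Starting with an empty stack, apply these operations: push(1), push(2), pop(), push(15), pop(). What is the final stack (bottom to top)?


push(1) -> [1]
push(2) -> [1, 2]
pop() returns 2 -> [1]
push(15) -> [1, 15]
pop() returns 15 -> [1]
Final stack (bottom to top): [1]


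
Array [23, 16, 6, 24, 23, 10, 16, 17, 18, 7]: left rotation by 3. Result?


Left rotate by 3: [24, 23, 10, 16, 17, 18, 7, 23, 16, 6]


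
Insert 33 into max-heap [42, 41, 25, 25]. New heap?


Append 33: [42, 41, 25, 25, 33]
Bubble up: no swaps needed
Result: [42, 41, 25, 25, 33]


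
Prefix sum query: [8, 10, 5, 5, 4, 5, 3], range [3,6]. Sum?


Prefix sums: [0, 8, 18, 23, 28, 32, 37, 40]
Sum[3..6] = prefix[7] - prefix[3] = 40 - 23 = 17


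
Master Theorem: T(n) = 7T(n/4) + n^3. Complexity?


a=7, b=4, c=3. log_4(7)=1.404 < c=3. Case 3: O(n^c) = O(n^3)
Complexity: O(n^3)


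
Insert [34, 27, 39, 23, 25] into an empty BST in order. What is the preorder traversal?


Root = 34; build tree by BST insertion.
Preorder traversal: [34, 27, 23, 25, 39]


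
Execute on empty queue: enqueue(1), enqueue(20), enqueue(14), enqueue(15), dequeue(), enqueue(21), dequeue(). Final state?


enqueue(1) -> [1]
enqueue(20) -> [1, 20]
enqueue(14) -> [1, 20, 14]
enqueue(15) -> [1, 20, 14, 15]
dequeue() returns 1 -> [20, 14, 15]
enqueue(21) -> [20, 14, 15, 21]
dequeue() returns 20 -> [14, 15, 21]
Final queue (front to back): [14, 15, 21]


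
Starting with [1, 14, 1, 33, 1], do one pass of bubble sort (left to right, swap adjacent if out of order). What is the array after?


After one pass: [1, 1, 14, 1, 33]


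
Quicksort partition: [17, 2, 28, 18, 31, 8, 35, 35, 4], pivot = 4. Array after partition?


Elements <= 4 go left of pivot.
Result: [2, 4, 28, 18, 31, 8, 35, 35, 17], pivot at index 1


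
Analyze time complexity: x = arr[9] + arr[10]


Analysis: constant-time operation, no loop
Complexity: O(1)


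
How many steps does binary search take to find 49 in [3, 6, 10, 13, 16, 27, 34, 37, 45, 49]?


Search for 49:
[0,9] mid=4 arr[4]=16
[5,9] mid=7 arr[7]=37
[8,9] mid=8 arr[8]=45
[9,9] mid=9 arr[9]=49
Total: 4 comparisons


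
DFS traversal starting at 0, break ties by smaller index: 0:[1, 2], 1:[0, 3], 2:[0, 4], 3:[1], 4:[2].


DFS stack-based: start with [0]
Visit order: [0, 1, 3, 2, 4]


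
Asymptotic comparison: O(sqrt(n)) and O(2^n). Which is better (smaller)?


sublinear grows slower than exponential
O(sqrt(n)) is asymptotically smaller; O(2^n) grows faster


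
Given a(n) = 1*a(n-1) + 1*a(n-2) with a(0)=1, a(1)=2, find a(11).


Build bottom-up:
...a(9)=89, a(10)=144, a(11)=1*144+1*89=233


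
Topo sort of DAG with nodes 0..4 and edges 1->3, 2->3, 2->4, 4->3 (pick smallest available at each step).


Kahn's algorithm, process smallest node first
Order: [0, 1, 2, 4, 3]


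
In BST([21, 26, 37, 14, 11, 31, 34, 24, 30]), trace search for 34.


BST root = 21
Search for 34: compare at each node
Path: [21, 26, 37, 31, 34]


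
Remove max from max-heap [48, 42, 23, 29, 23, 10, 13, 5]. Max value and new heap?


Max = 48
Replace root with last, heapify down
Resulting heap: [42, 29, 23, 5, 23, 10, 13]


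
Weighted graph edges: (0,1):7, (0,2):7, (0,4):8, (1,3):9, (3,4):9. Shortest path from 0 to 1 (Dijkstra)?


Dijkstra from 0:
Distances: {0: 0, 1: 7, 2: 7, 3: 16, 4: 8}
Shortest distance to 1 = 7, path = [0, 1]


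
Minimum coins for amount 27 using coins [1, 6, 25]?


dp[0]=0; dp[i]=1+min(dp[i-c] for c in coins)
...dp[22]=7, dp[23]=8, dp[24]=4, dp[25]=1, dp[26]=2, dp[27]=3
Minimum coins for 27 = 3


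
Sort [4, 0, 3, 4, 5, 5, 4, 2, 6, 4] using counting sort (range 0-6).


Count array: [1, 0, 1, 1, 4, 2, 1]
Reconstruct: [0, 2, 3, 4, 4, 4, 4, 5, 5, 6]


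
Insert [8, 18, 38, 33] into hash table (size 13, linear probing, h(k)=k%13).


Insertions: 8->slot 8; 18->slot 5; 38->slot 12; 33->slot 7
Table: [None, None, None, None, None, 18, None, 33, 8, None, None, None, 38]


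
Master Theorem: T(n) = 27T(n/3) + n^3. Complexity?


a=27, b=3, c=3. log_3(27)=3 = c=3. Case 2: O(n^c log n) = O(n^3 log n)
Complexity: O(n^3 log n)


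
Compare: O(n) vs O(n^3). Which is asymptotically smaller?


linear grows slower than cubic
O(n) is asymptotically smaller; O(n^3) grows faster


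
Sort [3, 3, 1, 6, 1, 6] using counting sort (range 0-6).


Count array: [0, 2, 0, 2, 0, 0, 2]
Reconstruct: [1, 1, 3, 3, 6, 6]


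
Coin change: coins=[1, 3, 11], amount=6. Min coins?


dp[0]=0; dp[i]=1+min(dp[i-c] for c in coins)
...dp[1]=1, dp[2]=2, dp[3]=1, dp[4]=2, dp[5]=3, dp[6]=2
Minimum coins for 6 = 2


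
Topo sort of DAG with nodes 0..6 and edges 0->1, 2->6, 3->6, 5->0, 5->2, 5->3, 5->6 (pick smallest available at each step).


Kahn's algorithm, process smallest node first
Order: [4, 5, 0, 1, 2, 3, 6]


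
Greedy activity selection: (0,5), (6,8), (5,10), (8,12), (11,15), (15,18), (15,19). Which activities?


Greedy: pick earliest-ending, then skip overlaps.
Selected (4 activities): [(0, 5), (6, 8), (8, 12), (15, 18)]


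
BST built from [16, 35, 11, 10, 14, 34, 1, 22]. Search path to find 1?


BST root = 16
Search for 1: compare at each node
Path: [16, 11, 10, 1]


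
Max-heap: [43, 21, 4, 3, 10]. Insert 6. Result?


Append 6: [43, 21, 4, 3, 10, 6]
Bubble up: swap idx 5(6) with idx 2(4)
Result: [43, 21, 6, 3, 10, 4]


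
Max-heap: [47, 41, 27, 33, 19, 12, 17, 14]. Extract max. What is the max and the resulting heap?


Max = 47
Replace root with last, heapify down
Resulting heap: [41, 33, 27, 14, 19, 12, 17]


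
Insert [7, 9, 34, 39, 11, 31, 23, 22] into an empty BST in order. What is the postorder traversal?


Root = 7; build tree by BST insertion.
Postorder traversal: [22, 23, 31, 11, 39, 34, 9, 7]


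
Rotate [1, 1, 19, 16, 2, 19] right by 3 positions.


Right rotate by 3: [16, 2, 19, 1, 1, 19]


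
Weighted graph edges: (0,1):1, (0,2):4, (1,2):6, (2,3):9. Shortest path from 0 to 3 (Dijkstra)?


Dijkstra from 0:
Distances: {0: 0, 1: 1, 2: 4, 3: 13}
Shortest distance to 3 = 13, path = [0, 2, 3]


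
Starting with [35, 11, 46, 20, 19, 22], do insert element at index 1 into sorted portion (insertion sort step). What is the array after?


After one pass: [11, 35, 46, 20, 19, 22]


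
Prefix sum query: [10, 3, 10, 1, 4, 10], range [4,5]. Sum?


Prefix sums: [0, 10, 13, 23, 24, 28, 38]
Sum[4..5] = prefix[6] - prefix[4] = 38 - 24 = 14


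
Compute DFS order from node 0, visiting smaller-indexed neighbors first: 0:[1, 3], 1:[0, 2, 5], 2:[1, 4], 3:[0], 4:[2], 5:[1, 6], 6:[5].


DFS stack-based: start with [0]
Visit order: [0, 1, 2, 4, 5, 6, 3]


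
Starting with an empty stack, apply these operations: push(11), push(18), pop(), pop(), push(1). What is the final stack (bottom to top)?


push(11) -> [11]
push(18) -> [11, 18]
pop() returns 18 -> [11]
pop() returns 11 -> []
push(1) -> [1]
Final stack (bottom to top): [1]


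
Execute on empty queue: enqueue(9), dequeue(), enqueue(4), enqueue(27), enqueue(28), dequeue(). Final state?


enqueue(9) -> [9]
dequeue() returns 9 -> []
enqueue(4) -> [4]
enqueue(27) -> [4, 27]
enqueue(28) -> [4, 27, 28]
dequeue() returns 4 -> [27, 28]
Final queue (front to back): [27, 28]


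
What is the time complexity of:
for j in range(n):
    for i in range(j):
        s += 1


Per nesting level: O(n) * O(n) [triangular over j] = O(n^2)
Complexity: O(n^2)


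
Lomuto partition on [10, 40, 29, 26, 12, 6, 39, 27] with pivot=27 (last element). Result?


Elements <= 27 go left of pivot.
Result: [10, 26, 12, 6, 27, 40, 39, 29], pivot at index 4


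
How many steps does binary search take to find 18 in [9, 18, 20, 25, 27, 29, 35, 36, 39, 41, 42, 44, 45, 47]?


Search for 18:
[0,13] mid=6 arr[6]=35
[0,5] mid=2 arr[2]=20
[0,1] mid=0 arr[0]=9
[1,1] mid=1 arr[1]=18
Total: 4 comparisons


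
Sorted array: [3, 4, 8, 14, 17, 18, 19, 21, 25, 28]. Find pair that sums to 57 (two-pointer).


Two pointers: lo=0, hi=9
No pair sums to 57


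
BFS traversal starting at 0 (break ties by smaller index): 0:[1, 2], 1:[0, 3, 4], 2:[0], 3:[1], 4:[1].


BFS queue: start with [0]
Visit order: [0, 1, 2, 3, 4]


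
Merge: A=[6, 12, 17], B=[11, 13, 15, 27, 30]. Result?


Compare heads, take smaller each step.
Merged: [6, 11, 12, 13, 15, 17, 27, 30]


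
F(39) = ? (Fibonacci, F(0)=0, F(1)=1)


F(n)=F(n-1)+F(n-2)
...F(37)=24157817, F(38)=39088169, F(39)=63245986


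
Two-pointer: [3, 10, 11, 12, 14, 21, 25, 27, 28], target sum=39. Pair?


Two pointers: lo=0, hi=8
Found pair: (11, 28) summing to 39


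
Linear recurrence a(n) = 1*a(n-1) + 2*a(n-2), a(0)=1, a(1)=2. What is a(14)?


Build bottom-up:
...a(12)=4096, a(13)=8192, a(14)=1*8192+2*4096=16384


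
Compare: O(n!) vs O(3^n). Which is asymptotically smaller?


exponential (base 3) grows slower than factorial
O(3^n) is asymptotically smaller; O(n!) grows faster


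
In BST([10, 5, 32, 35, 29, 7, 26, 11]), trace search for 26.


BST root = 10
Search for 26: compare at each node
Path: [10, 32, 29, 26]


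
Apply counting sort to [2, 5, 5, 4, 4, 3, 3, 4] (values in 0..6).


Count array: [0, 0, 1, 2, 3, 2, 0]
Reconstruct: [2, 3, 3, 4, 4, 4, 5, 5]


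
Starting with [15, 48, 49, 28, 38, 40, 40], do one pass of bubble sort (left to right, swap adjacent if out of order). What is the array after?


After one pass: [15, 48, 28, 38, 40, 40, 49]


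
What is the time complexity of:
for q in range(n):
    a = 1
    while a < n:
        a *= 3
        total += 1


Per nesting level: O(n) * O(log n) = O(n log n)
Complexity: O(n log n)


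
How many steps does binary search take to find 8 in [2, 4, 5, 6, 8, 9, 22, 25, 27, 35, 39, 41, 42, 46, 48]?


Search for 8:
[0,14] mid=7 arr[7]=25
[0,6] mid=3 arr[3]=6
[4,6] mid=5 arr[5]=9
[4,4] mid=4 arr[4]=8
Total: 4 comparisons


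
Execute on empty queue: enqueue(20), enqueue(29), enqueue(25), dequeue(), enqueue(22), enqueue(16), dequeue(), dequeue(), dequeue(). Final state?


enqueue(20) -> [20]
enqueue(29) -> [20, 29]
enqueue(25) -> [20, 29, 25]
dequeue() returns 20 -> [29, 25]
enqueue(22) -> [29, 25, 22]
enqueue(16) -> [29, 25, 22, 16]
dequeue() returns 29 -> [25, 22, 16]
dequeue() returns 25 -> [22, 16]
dequeue() returns 22 -> [16]
Final queue (front to back): [16]


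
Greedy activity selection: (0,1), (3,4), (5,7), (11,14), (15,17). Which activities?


Greedy: pick earliest-ending, then skip overlaps.
Selected (5 activities): [(0, 1), (3, 4), (5, 7), (11, 14), (15, 17)]


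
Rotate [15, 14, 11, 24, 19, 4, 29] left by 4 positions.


Left rotate by 4: [19, 4, 29, 15, 14, 11, 24]


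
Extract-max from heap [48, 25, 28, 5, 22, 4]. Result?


Max = 48
Replace root with last, heapify down
Resulting heap: [28, 25, 4, 5, 22]


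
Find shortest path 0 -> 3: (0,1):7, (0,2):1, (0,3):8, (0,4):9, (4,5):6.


Dijkstra from 0:
Distances: {0: 0, 1: 7, 2: 1, 3: 8, 4: 9, 5: 15}
Shortest distance to 3 = 8, path = [0, 3]


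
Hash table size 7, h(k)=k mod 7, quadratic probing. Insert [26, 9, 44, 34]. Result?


Insertions: 26->slot 5; 9->slot 2; 44->slot 3; 34->slot 6
Table: [None, None, 9, 44, None, 26, 34]


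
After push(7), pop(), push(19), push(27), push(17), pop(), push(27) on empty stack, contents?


push(7) -> [7]
pop() returns 7 -> []
push(19) -> [19]
push(27) -> [19, 27]
push(17) -> [19, 27, 17]
pop() returns 17 -> [19, 27]
push(27) -> [19, 27, 27]
Final stack (bottom to top): [19, 27, 27]


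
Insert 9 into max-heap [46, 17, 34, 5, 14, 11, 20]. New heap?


Append 9: [46, 17, 34, 5, 14, 11, 20, 9]
Bubble up: swap idx 7(9) with idx 3(5)
Result: [46, 17, 34, 9, 14, 11, 20, 5]


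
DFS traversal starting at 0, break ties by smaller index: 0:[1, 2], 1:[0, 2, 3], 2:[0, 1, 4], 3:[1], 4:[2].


DFS stack-based: start with [0]
Visit order: [0, 1, 2, 4, 3]


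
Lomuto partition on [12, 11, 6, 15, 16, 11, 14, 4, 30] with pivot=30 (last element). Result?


Elements <= 30 go left of pivot.
Result: [12, 11, 6, 15, 16, 11, 14, 4, 30], pivot at index 8


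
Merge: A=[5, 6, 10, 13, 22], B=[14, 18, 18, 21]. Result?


Compare heads, take smaller each step.
Merged: [5, 6, 10, 13, 14, 18, 18, 21, 22]


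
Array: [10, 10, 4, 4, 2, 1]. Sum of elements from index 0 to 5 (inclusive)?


Prefix sums: [0, 10, 20, 24, 28, 30, 31]
Sum[0..5] = prefix[6] - prefix[0] = 31 - 0 = 31


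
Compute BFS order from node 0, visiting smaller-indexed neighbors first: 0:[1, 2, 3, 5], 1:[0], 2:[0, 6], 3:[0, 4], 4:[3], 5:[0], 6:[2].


BFS queue: start with [0]
Visit order: [0, 1, 2, 3, 5, 6, 4]


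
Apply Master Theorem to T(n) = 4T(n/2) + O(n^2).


a=4, b=2, c=2. log_2(4)=2 = c=2. Case 2: O(n^c log n) = O(n^2 log n)
Complexity: O(n^2 log n)


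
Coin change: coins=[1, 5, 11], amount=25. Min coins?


dp[0]=0; dp[i]=1+min(dp[i-c] for c in coins)
...dp[20]=4, dp[21]=3, dp[22]=2, dp[23]=3, dp[24]=4, dp[25]=5
Minimum coins for 25 = 5


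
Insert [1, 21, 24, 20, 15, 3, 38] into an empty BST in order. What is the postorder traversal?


Root = 1; build tree by BST insertion.
Postorder traversal: [3, 15, 20, 38, 24, 21, 1]


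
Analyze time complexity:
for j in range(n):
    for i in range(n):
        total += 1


Per nesting level: O(n) * O(n) = O(n^2)
Complexity: O(n^2)


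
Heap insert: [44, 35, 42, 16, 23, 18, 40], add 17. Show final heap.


Append 17: [44, 35, 42, 16, 23, 18, 40, 17]
Bubble up: swap idx 7(17) with idx 3(16)
Result: [44, 35, 42, 17, 23, 18, 40, 16]


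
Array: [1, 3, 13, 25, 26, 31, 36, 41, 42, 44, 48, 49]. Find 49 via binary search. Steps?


Search for 49:
[0,11] mid=5 arr[5]=31
[6,11] mid=8 arr[8]=42
[9,11] mid=10 arr[10]=48
[11,11] mid=11 arr[11]=49
Total: 4 comparisons


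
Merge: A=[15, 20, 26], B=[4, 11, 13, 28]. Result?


Compare heads, take smaller each step.
Merged: [4, 11, 13, 15, 20, 26, 28]


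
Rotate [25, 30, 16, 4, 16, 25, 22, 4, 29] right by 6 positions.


Right rotate by 6: [4, 16, 25, 22, 4, 29, 25, 30, 16]


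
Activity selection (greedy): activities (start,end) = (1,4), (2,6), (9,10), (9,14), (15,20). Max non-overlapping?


Greedy: pick earliest-ending, then skip overlaps.
Selected (3 activities): [(1, 4), (9, 10), (15, 20)]


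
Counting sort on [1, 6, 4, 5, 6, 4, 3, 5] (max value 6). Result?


Count array: [0, 1, 0, 1, 2, 2, 2]
Reconstruct: [1, 3, 4, 4, 5, 5, 6, 6]


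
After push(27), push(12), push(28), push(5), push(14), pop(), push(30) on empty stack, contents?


push(27) -> [27]
push(12) -> [27, 12]
push(28) -> [27, 12, 28]
push(5) -> [27, 12, 28, 5]
push(14) -> [27, 12, 28, 5, 14]
pop() returns 14 -> [27, 12, 28, 5]
push(30) -> [27, 12, 28, 5, 30]
Final stack (bottom to top): [27, 12, 28, 5, 30]


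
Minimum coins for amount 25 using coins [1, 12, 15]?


dp[0]=0; dp[i]=1+min(dp[i-c] for c in coins)
...dp[20]=6, dp[21]=7, dp[22]=8, dp[23]=9, dp[24]=2, dp[25]=3
Minimum coins for 25 = 3


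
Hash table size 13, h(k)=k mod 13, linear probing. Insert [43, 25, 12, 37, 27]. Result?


Insertions: 43->slot 4; 25->slot 12; 12->slot 0; 37->slot 11; 27->slot 1
Table: [12, 27, None, None, 43, None, None, None, None, None, None, 37, 25]


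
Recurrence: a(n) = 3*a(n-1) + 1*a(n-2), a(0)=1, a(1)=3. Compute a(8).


Build bottom-up:
...a(6)=1189, a(7)=3927, a(8)=3*3927+1*1189=12970


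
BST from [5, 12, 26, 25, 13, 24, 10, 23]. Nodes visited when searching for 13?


BST root = 5
Search for 13: compare at each node
Path: [5, 12, 26, 25, 13]


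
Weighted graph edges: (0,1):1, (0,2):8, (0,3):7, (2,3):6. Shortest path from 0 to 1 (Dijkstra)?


Dijkstra from 0:
Distances: {0: 0, 1: 1, 2: 8, 3: 7}
Shortest distance to 1 = 1, path = [0, 1]


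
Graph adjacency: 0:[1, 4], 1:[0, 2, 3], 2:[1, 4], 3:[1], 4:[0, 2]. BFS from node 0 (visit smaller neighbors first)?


BFS queue: start with [0]
Visit order: [0, 1, 4, 2, 3]


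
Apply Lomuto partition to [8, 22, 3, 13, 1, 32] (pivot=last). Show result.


Elements <= 32 go left of pivot.
Result: [8, 22, 3, 13, 1, 32], pivot at index 5


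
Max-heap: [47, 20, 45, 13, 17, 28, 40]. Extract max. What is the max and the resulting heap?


Max = 47
Replace root with last, heapify down
Resulting heap: [45, 20, 40, 13, 17, 28]


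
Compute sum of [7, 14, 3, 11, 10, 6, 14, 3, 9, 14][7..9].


Prefix sums: [0, 7, 21, 24, 35, 45, 51, 65, 68, 77, 91]
Sum[7..9] = prefix[10] - prefix[7] = 91 - 65 = 26


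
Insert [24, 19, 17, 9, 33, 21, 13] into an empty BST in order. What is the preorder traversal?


Root = 24; build tree by BST insertion.
Preorder traversal: [24, 19, 17, 9, 13, 21, 33]


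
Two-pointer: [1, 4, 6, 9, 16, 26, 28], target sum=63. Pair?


Two pointers: lo=0, hi=6
No pair sums to 63


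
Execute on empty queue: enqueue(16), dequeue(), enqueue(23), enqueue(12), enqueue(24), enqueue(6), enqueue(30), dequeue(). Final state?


enqueue(16) -> [16]
dequeue() returns 16 -> []
enqueue(23) -> [23]
enqueue(12) -> [23, 12]
enqueue(24) -> [23, 12, 24]
enqueue(6) -> [23, 12, 24, 6]
enqueue(30) -> [23, 12, 24, 6, 30]
dequeue() returns 23 -> [12, 24, 6, 30]
Final queue (front to back): [12, 24, 6, 30]


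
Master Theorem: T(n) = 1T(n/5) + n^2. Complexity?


a=1, b=5, c=2. log_5(1)=0 < c=2. Case 3: O(n^c) = O(n^2)
Complexity: O(n^2)


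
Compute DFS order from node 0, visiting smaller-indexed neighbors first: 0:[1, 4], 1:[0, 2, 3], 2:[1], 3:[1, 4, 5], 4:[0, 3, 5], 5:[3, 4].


DFS stack-based: start with [0]
Visit order: [0, 1, 2, 3, 4, 5]


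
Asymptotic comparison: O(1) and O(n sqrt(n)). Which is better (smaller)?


constant grows slower than n^1.5
O(1) is asymptotically smaller; O(n sqrt(n)) grows faster


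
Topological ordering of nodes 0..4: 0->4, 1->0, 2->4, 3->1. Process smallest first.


Kahn's algorithm, process smallest node first
Order: [2, 3, 1, 0, 4]


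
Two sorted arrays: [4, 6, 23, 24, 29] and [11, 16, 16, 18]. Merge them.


Compare heads, take smaller each step.
Merged: [4, 6, 11, 16, 16, 18, 23, 24, 29]


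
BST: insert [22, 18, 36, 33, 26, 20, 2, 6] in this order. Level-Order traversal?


Root = 22; build tree by BST insertion.
Level-Order traversal: [22, 18, 36, 2, 20, 33, 6, 26]


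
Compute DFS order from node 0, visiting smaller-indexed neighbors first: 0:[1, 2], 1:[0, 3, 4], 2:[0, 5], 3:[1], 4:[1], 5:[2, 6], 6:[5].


DFS stack-based: start with [0]
Visit order: [0, 1, 3, 4, 2, 5, 6]


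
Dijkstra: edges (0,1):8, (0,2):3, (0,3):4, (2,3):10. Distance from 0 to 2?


Dijkstra from 0:
Distances: {0: 0, 1: 8, 2: 3, 3: 4}
Shortest distance to 2 = 3, path = [0, 2]


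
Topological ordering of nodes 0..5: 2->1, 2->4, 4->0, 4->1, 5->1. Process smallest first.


Kahn's algorithm, process smallest node first
Order: [2, 3, 4, 0, 5, 1]


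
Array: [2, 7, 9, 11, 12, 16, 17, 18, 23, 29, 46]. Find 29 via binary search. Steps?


Search for 29:
[0,10] mid=5 arr[5]=16
[6,10] mid=8 arr[8]=23
[9,10] mid=9 arr[9]=29
Total: 3 comparisons


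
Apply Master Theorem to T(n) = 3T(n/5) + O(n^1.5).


a=3, b=5, c=1.5. log_5(3)=0.683 < c=1.5. Case 3: O(n^c) = O(n^1.500)
Complexity: O(n^1.500)


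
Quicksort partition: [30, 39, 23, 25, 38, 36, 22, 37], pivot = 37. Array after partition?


Elements <= 37 go left of pivot.
Result: [30, 23, 25, 36, 22, 37, 38, 39], pivot at index 5


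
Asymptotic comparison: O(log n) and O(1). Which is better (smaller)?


constant grows slower than logarithmic
O(1) is asymptotically smaller; O(log n) grows faster


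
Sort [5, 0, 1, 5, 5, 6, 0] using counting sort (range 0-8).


Count array: [2, 1, 0, 0, 0, 3, 1, 0, 0]
Reconstruct: [0, 0, 1, 5, 5, 5, 6]


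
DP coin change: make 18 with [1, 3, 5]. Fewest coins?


dp[0]=0; dp[i]=1+min(dp[i-c] for c in coins)
...dp[13]=3, dp[14]=4, dp[15]=3, dp[16]=4, dp[17]=5, dp[18]=4
Minimum coins for 18 = 4


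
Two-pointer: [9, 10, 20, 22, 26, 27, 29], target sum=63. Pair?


Two pointers: lo=0, hi=6
No pair sums to 63


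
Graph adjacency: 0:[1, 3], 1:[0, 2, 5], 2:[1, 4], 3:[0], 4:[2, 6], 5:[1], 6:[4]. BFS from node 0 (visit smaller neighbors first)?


BFS queue: start with [0]
Visit order: [0, 1, 3, 2, 5, 4, 6]


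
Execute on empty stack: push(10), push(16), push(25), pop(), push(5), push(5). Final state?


push(10) -> [10]
push(16) -> [10, 16]
push(25) -> [10, 16, 25]
pop() returns 25 -> [10, 16]
push(5) -> [10, 16, 5]
push(5) -> [10, 16, 5, 5]
Final stack (bottom to top): [10, 16, 5, 5]


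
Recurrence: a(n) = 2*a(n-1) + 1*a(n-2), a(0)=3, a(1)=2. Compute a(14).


Build bottom-up:
...a(12)=44943, a(13)=108502, a(14)=2*108502+1*44943=261947


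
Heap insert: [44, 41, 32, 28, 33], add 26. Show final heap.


Append 26: [44, 41, 32, 28, 33, 26]
Bubble up: no swaps needed
Result: [44, 41, 32, 28, 33, 26]


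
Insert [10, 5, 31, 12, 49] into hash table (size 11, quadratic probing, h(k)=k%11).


Insertions: 10->slot 10; 5->slot 5; 31->slot 9; 12->slot 1; 49->slot 6
Table: [None, 12, None, None, None, 5, 49, None, None, 31, 10]


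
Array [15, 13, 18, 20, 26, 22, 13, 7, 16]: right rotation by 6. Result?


Right rotate by 6: [20, 26, 22, 13, 7, 16, 15, 13, 18]


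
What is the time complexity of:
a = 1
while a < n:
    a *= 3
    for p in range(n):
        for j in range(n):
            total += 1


Per nesting level: O(log n) * O(n) * O(n) = O(n^2 log n)
Complexity: O(n^2 log n)


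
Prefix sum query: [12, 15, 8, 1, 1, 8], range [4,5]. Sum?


Prefix sums: [0, 12, 27, 35, 36, 37, 45]
Sum[4..5] = prefix[6] - prefix[4] = 45 - 36 = 9


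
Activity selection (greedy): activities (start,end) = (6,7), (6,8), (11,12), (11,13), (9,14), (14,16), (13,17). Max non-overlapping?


Greedy: pick earliest-ending, then skip overlaps.
Selected (3 activities): [(6, 7), (11, 12), (14, 16)]


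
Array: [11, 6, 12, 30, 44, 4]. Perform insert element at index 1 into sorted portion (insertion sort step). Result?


After one pass: [6, 11, 12, 30, 44, 4]


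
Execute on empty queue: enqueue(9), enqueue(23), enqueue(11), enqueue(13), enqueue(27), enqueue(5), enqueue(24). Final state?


enqueue(9) -> [9]
enqueue(23) -> [9, 23]
enqueue(11) -> [9, 23, 11]
enqueue(13) -> [9, 23, 11, 13]
enqueue(27) -> [9, 23, 11, 13, 27]
enqueue(5) -> [9, 23, 11, 13, 27, 5]
enqueue(24) -> [9, 23, 11, 13, 27, 5, 24]
Final queue (front to back): [9, 23, 11, 13, 27, 5, 24]


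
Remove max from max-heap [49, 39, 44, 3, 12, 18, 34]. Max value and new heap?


Max = 49
Replace root with last, heapify down
Resulting heap: [44, 39, 34, 3, 12, 18]


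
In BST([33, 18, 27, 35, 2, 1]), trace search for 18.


BST root = 33
Search for 18: compare at each node
Path: [33, 18]


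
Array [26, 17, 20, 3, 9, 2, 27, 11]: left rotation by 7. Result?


Left rotate by 7: [11, 26, 17, 20, 3, 9, 2, 27]


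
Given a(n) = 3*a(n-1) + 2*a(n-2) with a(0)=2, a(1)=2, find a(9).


Build bottom-up:
...a(7)=5506, a(8)=19610, a(9)=3*19610+2*5506=69842


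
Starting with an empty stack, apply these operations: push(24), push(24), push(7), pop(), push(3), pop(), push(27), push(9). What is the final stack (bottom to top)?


push(24) -> [24]
push(24) -> [24, 24]
push(7) -> [24, 24, 7]
pop() returns 7 -> [24, 24]
push(3) -> [24, 24, 3]
pop() returns 3 -> [24, 24]
push(27) -> [24, 24, 27]
push(9) -> [24, 24, 27, 9]
Final stack (bottom to top): [24, 24, 27, 9]


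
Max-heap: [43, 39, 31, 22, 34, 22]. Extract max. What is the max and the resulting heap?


Max = 43
Replace root with last, heapify down
Resulting heap: [39, 34, 31, 22, 22]


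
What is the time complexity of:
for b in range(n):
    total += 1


Per nesting level: O(n) = O(n)
Complexity: O(n)


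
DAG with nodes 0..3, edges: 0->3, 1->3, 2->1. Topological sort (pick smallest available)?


Kahn's algorithm, process smallest node first
Order: [0, 2, 1, 3]


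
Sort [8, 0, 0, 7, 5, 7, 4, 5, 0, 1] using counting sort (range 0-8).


Count array: [3, 1, 0, 0, 1, 2, 0, 2, 1]
Reconstruct: [0, 0, 0, 1, 4, 5, 5, 7, 7, 8]


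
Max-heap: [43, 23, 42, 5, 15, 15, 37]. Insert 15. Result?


Append 15: [43, 23, 42, 5, 15, 15, 37, 15]
Bubble up: swap idx 7(15) with idx 3(5)
Result: [43, 23, 42, 15, 15, 15, 37, 5]


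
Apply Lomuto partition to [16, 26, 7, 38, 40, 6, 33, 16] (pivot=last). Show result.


Elements <= 16 go left of pivot.
Result: [16, 7, 6, 16, 40, 26, 33, 38], pivot at index 3


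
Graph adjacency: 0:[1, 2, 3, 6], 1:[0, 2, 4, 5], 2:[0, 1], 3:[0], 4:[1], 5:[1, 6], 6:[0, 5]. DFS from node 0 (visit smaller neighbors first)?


DFS stack-based: start with [0]
Visit order: [0, 1, 2, 4, 5, 6, 3]


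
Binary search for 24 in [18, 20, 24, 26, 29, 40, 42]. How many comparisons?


Search for 24:
[0,6] mid=3 arr[3]=26
[0,2] mid=1 arr[1]=20
[2,2] mid=2 arr[2]=24
Total: 3 comparisons


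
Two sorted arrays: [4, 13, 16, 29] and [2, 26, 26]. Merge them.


Compare heads, take smaller each step.
Merged: [2, 4, 13, 16, 26, 26, 29]


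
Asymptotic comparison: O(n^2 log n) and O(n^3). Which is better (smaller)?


n^2 log n grows slower than cubic
O(n^2 log n) is asymptotically smaller; O(n^3) grows faster


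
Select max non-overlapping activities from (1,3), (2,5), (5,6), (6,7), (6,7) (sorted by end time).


Greedy: pick earliest-ending, then skip overlaps.
Selected (3 activities): [(1, 3), (5, 6), (6, 7)]


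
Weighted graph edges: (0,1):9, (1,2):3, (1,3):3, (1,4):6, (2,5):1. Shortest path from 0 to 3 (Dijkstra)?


Dijkstra from 0:
Distances: {0: 0, 1: 9, 2: 12, 3: 12, 4: 15, 5: 13}
Shortest distance to 3 = 12, path = [0, 1, 3]


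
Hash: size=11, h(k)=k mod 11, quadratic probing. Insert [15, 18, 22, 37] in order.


Insertions: 15->slot 4; 18->slot 7; 22->slot 0; 37->slot 5
Table: [22, None, None, None, 15, 37, None, 18, None, None, None]


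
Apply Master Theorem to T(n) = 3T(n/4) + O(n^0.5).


a=3, b=4, c=0.5. log_4(3)=0.792 > c=0.5. Case 1: O(n^log_b(a)) = O(n^0.792)
Complexity: O(n^0.792)


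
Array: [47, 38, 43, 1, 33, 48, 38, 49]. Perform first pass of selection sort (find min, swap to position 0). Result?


After one pass: [1, 38, 43, 47, 33, 48, 38, 49]


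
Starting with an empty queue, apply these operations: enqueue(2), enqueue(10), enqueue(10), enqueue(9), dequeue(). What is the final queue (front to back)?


enqueue(2) -> [2]
enqueue(10) -> [2, 10]
enqueue(10) -> [2, 10, 10]
enqueue(9) -> [2, 10, 10, 9]
dequeue() returns 2 -> [10, 10, 9]
Final queue (front to back): [10, 10, 9]


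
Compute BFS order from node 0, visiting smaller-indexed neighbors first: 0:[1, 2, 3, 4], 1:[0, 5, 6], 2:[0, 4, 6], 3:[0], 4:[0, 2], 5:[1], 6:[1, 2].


BFS queue: start with [0]
Visit order: [0, 1, 2, 3, 4, 5, 6]


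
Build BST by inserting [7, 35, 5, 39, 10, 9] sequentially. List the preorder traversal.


Root = 7; build tree by BST insertion.
Preorder traversal: [7, 5, 35, 10, 9, 39]


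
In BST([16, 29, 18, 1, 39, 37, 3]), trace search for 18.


BST root = 16
Search for 18: compare at each node
Path: [16, 29, 18]


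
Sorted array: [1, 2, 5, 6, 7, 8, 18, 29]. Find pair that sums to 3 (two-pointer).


Two pointers: lo=0, hi=7
Found pair: (1, 2) summing to 3


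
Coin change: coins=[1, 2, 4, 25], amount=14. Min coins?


dp[0]=0; dp[i]=1+min(dp[i-c] for c in coins)
...dp[9]=3, dp[10]=3, dp[11]=4, dp[12]=3, dp[13]=4, dp[14]=4
Minimum coins for 14 = 4


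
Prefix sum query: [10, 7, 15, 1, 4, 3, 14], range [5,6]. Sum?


Prefix sums: [0, 10, 17, 32, 33, 37, 40, 54]
Sum[5..6] = prefix[7] - prefix[5] = 54 - 37 = 17


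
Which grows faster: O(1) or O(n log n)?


constant grows slower than linearithmic
O(1) is asymptotically smaller; O(n log n) grows faster


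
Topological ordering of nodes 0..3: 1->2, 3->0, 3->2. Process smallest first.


Kahn's algorithm, process smallest node first
Order: [1, 3, 0, 2]


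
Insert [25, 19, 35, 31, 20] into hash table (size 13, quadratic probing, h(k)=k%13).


Insertions: 25->slot 12; 19->slot 6; 35->slot 9; 31->slot 5; 20->slot 7
Table: [None, None, None, None, None, 31, 19, 20, None, 35, None, None, 25]


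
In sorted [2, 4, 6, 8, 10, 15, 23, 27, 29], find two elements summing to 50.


Two pointers: lo=0, hi=8
Found pair: (23, 27) summing to 50


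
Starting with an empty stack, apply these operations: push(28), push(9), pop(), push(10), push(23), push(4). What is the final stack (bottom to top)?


push(28) -> [28]
push(9) -> [28, 9]
pop() returns 9 -> [28]
push(10) -> [28, 10]
push(23) -> [28, 10, 23]
push(4) -> [28, 10, 23, 4]
Final stack (bottom to top): [28, 10, 23, 4]


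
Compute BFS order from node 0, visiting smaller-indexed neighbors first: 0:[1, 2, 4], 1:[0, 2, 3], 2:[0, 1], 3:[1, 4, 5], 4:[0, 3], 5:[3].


BFS queue: start with [0]
Visit order: [0, 1, 2, 4, 3, 5]


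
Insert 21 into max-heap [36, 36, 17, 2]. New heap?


Append 21: [36, 36, 17, 2, 21]
Bubble up: no swaps needed
Result: [36, 36, 17, 2, 21]


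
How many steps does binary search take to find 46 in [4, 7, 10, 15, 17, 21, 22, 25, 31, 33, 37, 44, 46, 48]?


Search for 46:
[0,13] mid=6 arr[6]=22
[7,13] mid=10 arr[10]=37
[11,13] mid=12 arr[12]=46
Total: 3 comparisons


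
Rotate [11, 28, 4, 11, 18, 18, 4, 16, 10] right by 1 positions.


Right rotate by 1: [10, 11, 28, 4, 11, 18, 18, 4, 16]


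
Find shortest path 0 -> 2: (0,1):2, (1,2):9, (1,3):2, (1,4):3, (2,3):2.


Dijkstra from 0:
Distances: {0: 0, 1: 2, 2: 6, 3: 4, 4: 5}
Shortest distance to 2 = 6, path = [0, 1, 3, 2]
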